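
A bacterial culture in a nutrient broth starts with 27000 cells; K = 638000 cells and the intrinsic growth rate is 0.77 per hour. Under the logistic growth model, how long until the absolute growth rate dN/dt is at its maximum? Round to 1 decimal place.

Logistic growth is fastest at N = K/2 = 319000.
A = (K − N₀)/N₀ = 22.63. Set K/(1 + A·e^(−rt)) = K/2 → A·e^(−rt) = 1.
e^(−0.77t) = 1/22.63 = 0.0441899, so t = ln(22.63)/0.77 = 3.1193/0.77 = 4.051.

4.1 hours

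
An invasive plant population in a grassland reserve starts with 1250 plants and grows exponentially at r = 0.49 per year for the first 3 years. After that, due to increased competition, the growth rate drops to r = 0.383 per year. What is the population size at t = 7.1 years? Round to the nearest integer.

Phase 1: N(3) = 1250·e^(0.49×3) = 1250·e^1.47 = 5436.54.
Phase 2 runs for 7.1 − 3 = 4.1 years at r = 0.383.
N(7.1) = 5436.54·e^(0.383×4.1) = 5436.54·e^1.57 = 26139.4.

26139 plants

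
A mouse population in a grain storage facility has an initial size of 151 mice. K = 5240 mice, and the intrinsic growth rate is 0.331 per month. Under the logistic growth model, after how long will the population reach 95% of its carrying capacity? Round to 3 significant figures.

19.5 months

A = (K − N₀)/N₀ = (5240 − 151)/151 = 33.702.
Solve 5240/(1 + 33.702·e^(−0.331t)) = 4978: 1 + 33.702·e^(−0.331t) = 1.0526, so e^(−0.331t) = 0.00156168.
−0.331·t = ln(0.00156168) = -6.462, so t = 6.462/0.331 = 19.523.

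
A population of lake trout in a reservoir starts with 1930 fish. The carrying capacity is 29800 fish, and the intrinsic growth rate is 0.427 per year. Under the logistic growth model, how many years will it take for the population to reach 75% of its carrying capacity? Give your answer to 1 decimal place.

A = (K − N₀)/N₀ = (29800 − 1930)/1930 = 14.44.
Solve 29800/(1 + 14.44·e^(−0.427t)) = 22350: 1 + 14.44·e^(−0.427t) = 1.3333, so e^(−0.427t) = 0.0230834.
−0.427·t = ln(0.0230834) = -3.7686, so t = 3.7686/0.427 = 8.8259.

8.8 years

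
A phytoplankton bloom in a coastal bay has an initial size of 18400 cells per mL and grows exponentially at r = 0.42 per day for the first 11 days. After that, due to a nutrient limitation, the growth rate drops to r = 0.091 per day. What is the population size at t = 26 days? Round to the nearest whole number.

7312574 cells per mL

Phase 1: N(11) = 18400·e^(0.42×11) = 18400·e^4.62 = 1.86749×10^6.
Phase 2 runs for 26 − 11 = 15 days at r = 0.091.
N(26) = 1.86749×10^6·e^(0.091×15) = 1.86749×10^6·e^1.365 = 7.312574×10^6.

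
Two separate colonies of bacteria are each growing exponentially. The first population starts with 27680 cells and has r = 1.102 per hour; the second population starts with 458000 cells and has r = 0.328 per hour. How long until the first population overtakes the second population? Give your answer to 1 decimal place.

3.6 hours

Set 27680·e^(1.102t) = 458000·e^(0.328t).
e^((1.102 − 0.328)t) = 458000/27680 → e^(0.774·t) = 16.546.
0.774·t = ln(16.546) = 2.8062, so t = 2.8062/0.774 = 3.6255.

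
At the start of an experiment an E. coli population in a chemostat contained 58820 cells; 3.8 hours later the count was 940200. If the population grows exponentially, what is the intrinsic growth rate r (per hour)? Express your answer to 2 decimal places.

0.73 per hour

From N(t) = N₀·e^(rt): e^(r·3.8) = 940200/58820 = 15.984.
r·3.8 = ln(15.984) = 2.7716, so r = 2.7716/3.8 = 0.72937.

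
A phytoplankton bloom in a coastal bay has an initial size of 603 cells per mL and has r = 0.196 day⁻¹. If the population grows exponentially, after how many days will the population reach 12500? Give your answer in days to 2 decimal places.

15.47 days

Set N₀·e^(rt) = 12500: e^(0.196·t) = 12500/603 = 20.73.
0.196·t = ln(20.73) = 3.0316, so t = 3.0316/0.196 = 15.467.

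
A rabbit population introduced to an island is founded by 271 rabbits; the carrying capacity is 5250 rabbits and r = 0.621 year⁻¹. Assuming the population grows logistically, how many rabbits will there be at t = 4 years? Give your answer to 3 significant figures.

A = (K − N₀)/N₀ = (5250 − 271)/271 = 18.373.
N(t) = K/(1 + A·e^(−rt)) = 5250/(1 + 18.373×e^(−0.621×4)).
e^(−2.484) = 0.083409; denominator = 1 + 18.373×0.083409 = 2.5324.
N = 5250/2.5324 = 2073.09.

2070 rabbits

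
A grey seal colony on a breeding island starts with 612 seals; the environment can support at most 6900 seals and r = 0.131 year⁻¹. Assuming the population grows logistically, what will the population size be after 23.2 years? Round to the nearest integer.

A = (K − N₀)/N₀ = (6900 − 612)/612 = 10.275.
N(t) = K/(1 + A·e^(−rt)) = 6900/(1 + 10.275×e^(−0.131×23.2)).
e^(−3.039) = 0.047873; denominator = 1 + 10.275×0.047873 = 1.4919.
N = 6900/1.4919 = 4625.06.

4625 seals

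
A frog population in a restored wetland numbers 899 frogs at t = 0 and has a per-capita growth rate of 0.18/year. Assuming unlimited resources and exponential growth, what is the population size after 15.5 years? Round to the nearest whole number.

14637 frogs

N(t) = N₀·e^(rt) = 899 × e^(0.18×15.5) = 899 × e^2.79.
e^2.79 ≈ 16.281, so N ≈ 899 × 16.281 = 14636.6.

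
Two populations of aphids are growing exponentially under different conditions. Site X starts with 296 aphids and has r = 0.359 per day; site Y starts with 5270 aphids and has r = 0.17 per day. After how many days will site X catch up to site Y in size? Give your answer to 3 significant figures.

15.2 days

Set 296·e^(0.359t) = 5270·e^(0.17t).
e^((0.359 − 0.17)t) = 5270/296 → e^(0.189·t) = 17.804.
0.189·t = ln(17.804) = 2.8794, so t = 2.8794/0.189 = 15.235.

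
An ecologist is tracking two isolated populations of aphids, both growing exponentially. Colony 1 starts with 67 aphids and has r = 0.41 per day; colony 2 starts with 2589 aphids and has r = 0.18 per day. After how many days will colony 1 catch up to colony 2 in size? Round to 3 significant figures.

15.9 days

Set 67·e^(0.41t) = 2589·e^(0.18t).
e^((0.41 − 0.18)t) = 2589/67 → e^(0.23·t) = 38.642.
0.23·t = ln(38.642) = 3.6543, so t = 3.6543/0.23 = 15.888.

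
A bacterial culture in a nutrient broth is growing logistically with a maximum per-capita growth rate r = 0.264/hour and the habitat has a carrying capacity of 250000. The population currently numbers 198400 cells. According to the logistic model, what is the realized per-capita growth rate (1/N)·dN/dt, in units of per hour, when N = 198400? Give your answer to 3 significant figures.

0.0545 per hour

(1/N)·dN/dt = r(1 − N/K) = 0.264 × (1 − 198400/250000).
= 0.264 × 0.2064 = 0.05449.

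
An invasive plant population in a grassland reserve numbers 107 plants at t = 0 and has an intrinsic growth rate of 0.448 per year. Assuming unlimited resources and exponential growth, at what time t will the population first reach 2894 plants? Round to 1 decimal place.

7.4 years

Set N₀·e^(rt) = 2894: e^(0.448·t) = 2894/107 = 27.047.
0.448·t = ln(27.047) = 3.2976, so t = 3.2976/0.448 = 7.3606.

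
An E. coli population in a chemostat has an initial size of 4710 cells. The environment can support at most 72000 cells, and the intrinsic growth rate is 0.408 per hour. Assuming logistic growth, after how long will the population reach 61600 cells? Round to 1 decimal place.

A = (K − N₀)/N₀ = (72000 − 4710)/4710 = 14.287.
Solve 72000/(1 + 14.287·e^(−0.408t)) = 61600: 1 + 14.287·e^(−0.408t) = 1.1688, so e^(−0.408t) = 0.0118174.
−0.408·t = ln(0.0118174) = -4.4382, so t = 4.4382/0.408 = 10.878.

10.9 hours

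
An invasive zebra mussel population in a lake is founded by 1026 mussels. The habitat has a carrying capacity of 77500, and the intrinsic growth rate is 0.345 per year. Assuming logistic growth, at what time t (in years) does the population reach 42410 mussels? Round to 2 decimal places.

13.05 years

A = (K − N₀)/N₀ = (77500 − 1026)/1026 = 74.536.
Solve 77500/(1 + 74.536·e^(−0.345t)) = 42410: 1 + 74.536·e^(−0.345t) = 1.8274, so e^(−0.345t) = 0.0111007.
−0.345·t = ln(0.0111007) = -4.5008, so t = 4.5008/0.345 = 13.046.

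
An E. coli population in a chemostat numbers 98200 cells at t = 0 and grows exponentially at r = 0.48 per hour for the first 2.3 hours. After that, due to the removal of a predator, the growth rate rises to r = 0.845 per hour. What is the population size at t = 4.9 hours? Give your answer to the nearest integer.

Phase 1: N(2.3) = 98200·e^(0.48×2.3) = 98200·e^1.104 = 296192.
Phase 2 runs for 4.9 − 2.3 = 2.6 hours at r = 0.845.
N(4.9) = 296192·e^(0.845×2.6) = 296192·e^2.197 = 2.665125×10^6.

2665125 cells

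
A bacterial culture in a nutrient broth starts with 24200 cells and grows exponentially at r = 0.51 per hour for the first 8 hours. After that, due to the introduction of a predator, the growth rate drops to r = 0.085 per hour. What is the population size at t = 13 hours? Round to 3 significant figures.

Phase 1: N(8) = 24200·e^(0.51×8) = 24200·e^4.08 = 1.43132×10^6.
Phase 2 runs for 13 − 8 = 5 hours at r = 0.085.
N(13) = 1.43132×10^6·e^(0.085×5) = 1.43132×10^6·e^0.425 = 2.189334×10^6.

2190000 cells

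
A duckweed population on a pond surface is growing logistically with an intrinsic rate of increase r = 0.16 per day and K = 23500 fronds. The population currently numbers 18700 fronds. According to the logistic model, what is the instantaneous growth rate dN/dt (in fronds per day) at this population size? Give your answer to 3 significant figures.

611 fronds per day

dN/dt = rN(1 − N/K) = 0.16 × 18700 × (1 − 18700/23500).
1 − 18700/23500 = 0.20426; dN/dt = 0.16 × 18700 × 0.20426 = 611.13.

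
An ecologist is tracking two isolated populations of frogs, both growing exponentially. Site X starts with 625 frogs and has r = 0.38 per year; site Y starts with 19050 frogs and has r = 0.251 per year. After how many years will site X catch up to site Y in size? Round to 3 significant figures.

Set 625·e^(0.38t) = 19050·e^(0.251t).
e^((0.38 − 0.251)t) = 19050/625 → e^(0.129·t) = 30.48.
0.129·t = ln(30.48) = 3.4171, so t = 3.4171/0.129 = 26.489.

26.5 years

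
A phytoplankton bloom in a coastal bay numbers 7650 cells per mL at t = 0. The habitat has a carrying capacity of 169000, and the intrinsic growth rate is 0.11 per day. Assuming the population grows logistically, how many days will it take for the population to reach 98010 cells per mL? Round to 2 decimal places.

A = (K − N₀)/N₀ = (169000 − 7650)/7650 = 21.092.
Solve 169000/(1 + 21.092·e^(−0.11t)) = 98010: 1 + 21.092·e^(−0.11t) = 1.7243, so e^(−0.11t) = 0.0343415.
−0.11·t = ln(0.0343415) = -3.3714, so t = 3.3714/0.11 = 30.649.

30.65 days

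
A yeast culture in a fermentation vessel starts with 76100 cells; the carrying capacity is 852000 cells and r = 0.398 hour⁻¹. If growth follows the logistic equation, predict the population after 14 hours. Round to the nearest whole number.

A = (K − N₀)/N₀ = (852000 − 76100)/76100 = 10.196.
N(t) = K/(1 + A·e^(−rt)) = 852000/(1 + 10.196×e^(−0.398×14)).
e^(−5.572) = 0.0038029; denominator = 1 + 10.196×0.0038029 = 1.0388.
N = 852000/1.0388 = 820198.

820198 cells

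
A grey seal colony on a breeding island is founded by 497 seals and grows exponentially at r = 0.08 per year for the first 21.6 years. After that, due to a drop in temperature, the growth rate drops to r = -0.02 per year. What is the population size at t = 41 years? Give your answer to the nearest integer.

Phase 1: N(21.6) = 497·e^(0.08×21.6) = 497·e^1.728 = 2797.8.
Phase 2 runs for 41 − 21.6 = 19.4 years at r = -0.02.
N(41) = 2797.8·e^(-0.02×19.4) = 2797.8·e^-0.388 = 1898.06.

1898 seals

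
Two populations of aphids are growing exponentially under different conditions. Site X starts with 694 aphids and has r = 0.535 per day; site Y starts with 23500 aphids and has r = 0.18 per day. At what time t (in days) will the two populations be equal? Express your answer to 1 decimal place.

Set 694·e^(0.535t) = 23500·e^(0.18t).
e^((0.535 − 0.18)t) = 23500/694 → e^(0.355·t) = 33.862.
0.355·t = ln(33.862) = 3.5223, so t = 3.5223/0.355 = 9.9219.

9.9 days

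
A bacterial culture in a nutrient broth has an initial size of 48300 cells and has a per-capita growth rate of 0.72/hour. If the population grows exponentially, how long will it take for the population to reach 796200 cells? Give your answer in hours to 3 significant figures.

3.89 hours

Set N₀·e^(rt) = 796200: e^(0.72·t) = 796200/48300 = 16.484.
0.72·t = ln(16.484) = 2.8024, so t = 2.8024/0.72 = 3.8922.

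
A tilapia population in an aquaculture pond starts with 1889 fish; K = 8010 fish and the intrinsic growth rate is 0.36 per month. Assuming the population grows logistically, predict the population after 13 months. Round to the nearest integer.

A = (K − N₀)/N₀ = (8010 − 1889)/1889 = 3.2403.
N(t) = K/(1 + A·e^(−rt)) = 8010/(1 + 3.2403×e^(−0.36×13)).
e^(−4.68) = 0.009279; denominator = 1 + 3.2403×0.009279 = 1.0301.
N = 8010/1.0301 = 7776.19.

7776 fish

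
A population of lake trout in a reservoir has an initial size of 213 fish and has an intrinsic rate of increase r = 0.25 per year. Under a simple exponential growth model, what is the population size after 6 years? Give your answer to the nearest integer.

N(t) = N₀·e^(rt) = 213 × e^(0.25×6) = 213 × e^1.5.
e^1.5 ≈ 4.4817, so N ≈ 213 × 4.4817 = 954.6.

955 fish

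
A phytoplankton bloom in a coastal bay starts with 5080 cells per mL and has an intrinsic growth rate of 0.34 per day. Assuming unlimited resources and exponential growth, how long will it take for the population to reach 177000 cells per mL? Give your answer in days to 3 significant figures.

Set N₀·e^(rt) = 177000: e^(0.34·t) = 177000/5080 = 34.843.
0.34·t = ln(34.843) = 3.5508, so t = 3.5508/0.34 = 10.444.

10.4 days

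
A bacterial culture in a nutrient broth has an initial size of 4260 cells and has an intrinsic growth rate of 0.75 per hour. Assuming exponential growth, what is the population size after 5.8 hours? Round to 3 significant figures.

N(t) = N₀·e^(rt) = 4260 × e^(0.75×5.8) = 4260 × e^4.35.
e^4.35 ≈ 77.478, so N ≈ 4260 × 77.478 = 330058.

330000 cells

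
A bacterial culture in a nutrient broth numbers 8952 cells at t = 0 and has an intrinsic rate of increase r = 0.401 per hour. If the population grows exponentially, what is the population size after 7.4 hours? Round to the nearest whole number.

N(t) = N₀·e^(rt) = 8952 × e^(0.401×7.4) = 8952 × e^2.967.
e^2.967 ≈ 19.441, so N ≈ 8952 × 19.441 = 174039.

174039 cells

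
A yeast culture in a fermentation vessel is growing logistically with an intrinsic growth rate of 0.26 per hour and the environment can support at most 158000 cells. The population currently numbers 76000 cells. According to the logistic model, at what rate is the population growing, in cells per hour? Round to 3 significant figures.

10300 cells per hour

dN/dt = rN(1 − N/K) = 0.26 × 76000 × (1 − 76000/158000).
1 − 76000/158000 = 0.51899; dN/dt = 0.26 × 76000 × 0.51899 = 10255.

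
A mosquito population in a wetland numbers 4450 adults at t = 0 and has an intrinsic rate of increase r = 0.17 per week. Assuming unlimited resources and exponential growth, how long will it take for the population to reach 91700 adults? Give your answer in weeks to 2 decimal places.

Set N₀·e^(rt) = 91700: e^(0.17·t) = 91700/4450 = 20.607.
0.17·t = ln(20.607) = 3.0256, so t = 3.0256/0.17 = 17.798.

17.80 weeks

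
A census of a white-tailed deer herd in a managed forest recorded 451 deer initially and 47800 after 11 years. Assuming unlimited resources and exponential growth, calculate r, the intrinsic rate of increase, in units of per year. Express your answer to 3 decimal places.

0.424 per year

From N(t) = N₀·e^(rt): e^(r·11) = 47800/451 = 105.99.
r·11 = ln(105.99) = 4.6633, so r = 4.6633/11 = 0.42394.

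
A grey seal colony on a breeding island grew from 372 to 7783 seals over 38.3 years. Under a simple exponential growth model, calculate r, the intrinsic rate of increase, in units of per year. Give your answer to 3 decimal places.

0.079 per year

From N(t) = N₀·e^(rt): e^(r·38.3) = 7783/372 = 20.922.
r·38.3 = ln(20.922) = 3.0408, so r = 3.0408/38.3 = 0.079394.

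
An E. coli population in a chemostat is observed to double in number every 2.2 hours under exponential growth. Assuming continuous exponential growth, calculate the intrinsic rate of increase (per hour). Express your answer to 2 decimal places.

r = ln(2)/t_d = 0.6931/2.2 = 0.31507.

0.32 per hour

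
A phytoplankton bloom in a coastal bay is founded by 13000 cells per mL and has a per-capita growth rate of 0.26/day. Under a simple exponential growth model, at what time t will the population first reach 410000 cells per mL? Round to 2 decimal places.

Set N₀·e^(rt) = 410000: e^(0.26·t) = 410000/13000 = 31.538.
0.26·t = ln(31.538) = 3.4512, so t = 3.4512/0.26 = 13.274.

13.27 days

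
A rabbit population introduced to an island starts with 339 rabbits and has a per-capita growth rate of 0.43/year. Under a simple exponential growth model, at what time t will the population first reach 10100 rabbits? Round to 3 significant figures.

Set N₀·e^(rt) = 10100: e^(0.43·t) = 10100/339 = 29.794.
0.43·t = ln(29.794) = 3.3943, so t = 3.3943/0.43 = 7.8937.

7.89 years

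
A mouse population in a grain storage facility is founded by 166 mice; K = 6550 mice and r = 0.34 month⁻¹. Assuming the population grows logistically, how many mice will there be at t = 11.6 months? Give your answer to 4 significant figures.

3754 mice

A = (K − N₀)/N₀ = (6550 − 166)/166 = 38.458.
N(t) = K/(1 + A·e^(−rt)) = 6550/(1 + 38.458×e^(−0.34×11.6)).
e^(−3.944) = 0.019371; denominator = 1 + 38.458×0.019371 = 1.745.
N = 6550/1.745 = 3753.69.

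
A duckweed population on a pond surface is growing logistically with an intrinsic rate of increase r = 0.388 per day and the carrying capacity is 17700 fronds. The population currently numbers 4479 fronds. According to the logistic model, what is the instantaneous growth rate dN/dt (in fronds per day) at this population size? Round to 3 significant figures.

dN/dt = rN(1 − N/K) = 0.388 × 4479 × (1 − 4479/17700).
1 − 4479/17700 = 0.74695; dN/dt = 0.388 × 4479 × 0.74695 = 1298.1.

1300 fronds per day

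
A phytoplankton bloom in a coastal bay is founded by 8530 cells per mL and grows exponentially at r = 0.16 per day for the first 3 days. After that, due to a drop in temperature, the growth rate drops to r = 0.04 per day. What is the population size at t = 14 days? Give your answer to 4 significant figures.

Phase 1: N(3) = 8530·e^(0.16×3) = 8530·e^0.48 = 13785.1.
Phase 2 runs for 14 − 3 = 11 days at r = 0.04.
N(14) = 13785.1·e^(0.04×11) = 13785.1·e^0.44 = 21404.2.

21400 cells per mL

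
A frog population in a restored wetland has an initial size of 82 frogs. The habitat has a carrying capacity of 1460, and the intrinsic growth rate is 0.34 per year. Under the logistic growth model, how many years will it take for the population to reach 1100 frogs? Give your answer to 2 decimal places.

11.58 years

A = (K − N₀)/N₀ = (1460 − 82)/82 = 16.805.
Solve 1460/(1 + 16.805·e^(−0.34t)) = 1100: 1 + 16.805·e^(−0.34t) = 1.3273, so e^(−0.34t) = 0.0194749.
−0.34·t = ln(0.0194749) = -3.9386, so t = 3.9386/0.34 = 11.584.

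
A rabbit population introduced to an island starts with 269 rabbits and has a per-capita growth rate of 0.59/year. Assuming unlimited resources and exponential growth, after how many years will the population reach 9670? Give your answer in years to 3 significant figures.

6.07 years

Set N₀·e^(rt) = 9670: e^(0.59·t) = 9670/269 = 35.948.
0.59·t = ln(35.948) = 3.5821, so t = 3.5821/0.59 = 6.0713.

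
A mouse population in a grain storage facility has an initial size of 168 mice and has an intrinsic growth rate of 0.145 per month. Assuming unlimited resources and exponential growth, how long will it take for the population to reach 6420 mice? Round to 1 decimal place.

25.1 months

Set N₀·e^(rt) = 6420: e^(0.145·t) = 6420/168 = 38.214.
0.145·t = ln(38.214) = 3.6432, so t = 3.6432/0.145 = 25.126.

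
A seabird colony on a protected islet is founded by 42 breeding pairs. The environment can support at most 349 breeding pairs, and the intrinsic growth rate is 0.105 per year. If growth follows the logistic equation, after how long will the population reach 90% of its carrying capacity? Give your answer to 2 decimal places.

A = (K − N₀)/N₀ = (349 − 42)/42 = 7.3095.
Solve 349/(1 + 7.3095·e^(−0.105t)) = 314.1: 1 + 7.3095·e^(−0.105t) = 1.1111, so e^(−0.105t) = 0.0152009.
−0.105·t = ln(0.0152009) = -4.1864, so t = 4.1864/0.105 = 39.871.

39.87 years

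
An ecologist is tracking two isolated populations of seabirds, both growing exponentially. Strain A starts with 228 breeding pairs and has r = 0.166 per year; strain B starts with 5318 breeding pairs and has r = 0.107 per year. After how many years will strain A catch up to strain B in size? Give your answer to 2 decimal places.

53.38 years

Set 228·e^(0.166t) = 5318·e^(0.107t).
e^((0.166 − 0.107)t) = 5318/228 → e^(0.059·t) = 23.325.
0.059·t = ln(23.325) = 3.1495, so t = 3.1495/0.059 = 53.381.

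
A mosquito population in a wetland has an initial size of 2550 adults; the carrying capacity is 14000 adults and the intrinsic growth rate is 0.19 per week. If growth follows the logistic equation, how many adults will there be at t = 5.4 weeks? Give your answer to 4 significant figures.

A = (K − N₀)/N₀ = (14000 − 2550)/2550 = 4.4902.
N(t) = K/(1 + A·e^(−rt)) = 14000/(1 + 4.4902×e^(−0.19×5.4)).
e^(−1.026) = 0.35844; denominator = 1 + 4.4902×0.35844 = 2.6095.
N = 14000/2.6095 = 5365.1.

5365 adults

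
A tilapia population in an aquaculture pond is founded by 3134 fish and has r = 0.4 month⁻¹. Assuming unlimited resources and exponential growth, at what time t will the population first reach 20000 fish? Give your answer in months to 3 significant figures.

4.63 months

Set N₀·e^(rt) = 20000: e^(0.4·t) = 20000/3134 = 6.3816.
0.4·t = ln(6.3816) = 1.8534, so t = 1.8534/0.4 = 4.6336.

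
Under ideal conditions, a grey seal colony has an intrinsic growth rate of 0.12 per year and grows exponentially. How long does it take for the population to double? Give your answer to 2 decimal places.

5.78 years

Doubling time t_d = ln(2)/r = 0.6931/0.12 = 5.7762.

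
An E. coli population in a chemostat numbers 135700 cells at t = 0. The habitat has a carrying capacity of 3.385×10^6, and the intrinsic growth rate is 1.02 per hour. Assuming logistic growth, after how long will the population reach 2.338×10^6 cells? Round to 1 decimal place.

A = (K − N₀)/N₀ = (3.385×10^6 − 135700)/135700 = 23.945.
Solve 3.385×10^6/(1 + 23.945·e^(−1.02t)) = 2.338×10^6: 1 + 23.945·e^(−1.02t) = 1.4478, so e^(−1.02t) = 0.0187022.
−1.02·t = ln(0.0187022) = -3.9791, so t = 3.9791/1.02 = 3.9011.

3.9 hours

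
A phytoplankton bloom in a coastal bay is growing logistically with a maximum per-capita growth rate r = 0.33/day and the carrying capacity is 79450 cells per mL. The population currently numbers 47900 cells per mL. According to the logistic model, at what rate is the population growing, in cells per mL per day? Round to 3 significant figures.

6280 cells per mL per day

dN/dt = rN(1 − N/K) = 0.33 × 47900 × (1 − 47900/79450).
1 − 47900/79450 = 0.39711; dN/dt = 0.33 × 47900 × 0.39711 = 6277.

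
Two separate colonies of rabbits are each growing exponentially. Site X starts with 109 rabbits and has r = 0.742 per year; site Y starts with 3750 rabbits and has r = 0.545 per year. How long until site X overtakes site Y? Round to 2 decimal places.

Set 109·e^(0.742t) = 3750·e^(0.545t).
e^((0.742 − 0.545)t) = 3750/109 → e^(0.197·t) = 34.404.
0.197·t = ln(34.404) = 3.5382, so t = 3.5382/0.197 = 17.96.

17.96 years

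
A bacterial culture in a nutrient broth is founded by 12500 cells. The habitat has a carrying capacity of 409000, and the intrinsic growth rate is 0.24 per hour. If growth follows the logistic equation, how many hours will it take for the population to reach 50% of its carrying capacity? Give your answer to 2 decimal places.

A = (K − N₀)/N₀ = (409000 − 12500)/12500 = 31.72.
Solve 409000/(1 + 31.72·e^(−0.24t)) = 204500: 1 + 31.72·e^(−0.24t) = 2, so e^(−0.24t) = 0.0315259.
−0.24·t = ln(0.0315259) = -3.4569, so t = 3.4569/0.24 = 14.404.

14.40 hours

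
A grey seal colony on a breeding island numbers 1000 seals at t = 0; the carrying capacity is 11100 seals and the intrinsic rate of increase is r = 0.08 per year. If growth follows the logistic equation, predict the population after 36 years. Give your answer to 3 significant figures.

A = (K − N₀)/N₀ = (11100 − 1000)/1000 = 10.1.
N(t) = K/(1 + A·e^(−rt)) = 11100/(1 + 10.1×e^(−0.08×36)).
e^(−2.88) = 0.056135; denominator = 1 + 10.1×0.056135 = 1.567.
N = 11100/1.567 = 7083.78.

7080 seals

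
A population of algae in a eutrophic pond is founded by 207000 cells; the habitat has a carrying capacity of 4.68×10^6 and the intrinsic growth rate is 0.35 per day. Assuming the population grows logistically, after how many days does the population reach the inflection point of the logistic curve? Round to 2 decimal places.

8.78 days

Logistic growth is fastest at N = K/2 = 2.34×10^6.
A = (K − N₀)/N₀ = 21.609. Set K/(1 + A·e^(−rt)) = K/2 → A·e^(−rt) = 1.
e^(−0.35t) = 1/21.609 = 0.0462777, so t = ln(21.609)/0.35 = 3.0731/0.35 = 8.7803.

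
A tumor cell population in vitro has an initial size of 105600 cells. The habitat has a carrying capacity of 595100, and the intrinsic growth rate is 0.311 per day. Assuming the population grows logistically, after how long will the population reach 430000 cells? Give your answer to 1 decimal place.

A = (K − N₀)/N₀ = (595100 − 105600)/105600 = 4.6354.
Solve 595100/(1 + 4.6354·e^(−0.311t)) = 430000: 1 + 4.6354·e^(−0.311t) = 1.384, so e^(−0.311t) = 0.0828304.
−0.311·t = ln(0.0828304) = -2.491, so t = 2.491/0.311 = 8.0095.

8.0 days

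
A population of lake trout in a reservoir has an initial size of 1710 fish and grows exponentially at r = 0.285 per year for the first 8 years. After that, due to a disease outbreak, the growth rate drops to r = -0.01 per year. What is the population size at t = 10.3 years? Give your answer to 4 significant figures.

Phase 1: N(8) = 1710·e^(0.285×8) = 1710·e^2.28 = 16718.1.
Phase 2 runs for 10.3 − 8 = 2.3 years at r = -0.01.
N(10.3) = 16718.1·e^(-0.01×2.3) = 16718.1·e^-0.023 = 16338.

16340 fish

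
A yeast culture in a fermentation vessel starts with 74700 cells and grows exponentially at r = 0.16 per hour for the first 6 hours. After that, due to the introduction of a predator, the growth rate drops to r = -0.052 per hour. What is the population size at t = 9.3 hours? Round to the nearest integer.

Phase 1: N(6) = 74700·e^(0.16×6) = 74700·e^0.96 = 195094.
Phase 2 runs for 9.3 − 6 = 3.3 hours at r = -0.052.
N(9.3) = 195094·e^(-0.052×3.3) = 195094·e^-0.1716 = 164331.

164331 cells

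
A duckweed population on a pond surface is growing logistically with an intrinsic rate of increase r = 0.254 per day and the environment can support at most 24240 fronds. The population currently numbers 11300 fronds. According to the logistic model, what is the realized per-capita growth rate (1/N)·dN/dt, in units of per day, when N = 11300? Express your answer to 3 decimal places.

0.136 per day

(1/N)·dN/dt = r(1 − N/K) = 0.254 × (1 − 11300/24240).
= 0.254 × 0.53383 = 0.13559.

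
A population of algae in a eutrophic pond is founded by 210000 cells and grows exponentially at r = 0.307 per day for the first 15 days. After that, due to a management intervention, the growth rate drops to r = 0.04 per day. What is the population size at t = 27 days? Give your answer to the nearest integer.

33931787 cells

Phase 1: N(15) = 210000·e^(0.307×15) = 210000·e^4.605 = 2.099643×10^7.
Phase 2 runs for 27 − 15 = 12 days at r = 0.04.
N(27) = 2.099643×10^7·e^(0.04×12) = 2.099643×10^7·e^0.48 = 3.393179×10^7.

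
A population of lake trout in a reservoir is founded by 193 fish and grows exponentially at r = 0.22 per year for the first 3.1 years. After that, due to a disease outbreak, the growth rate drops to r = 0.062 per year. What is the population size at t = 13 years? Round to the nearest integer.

705 fish

Phase 1: N(3.1) = 193·e^(0.22×3.1) = 193·e^0.682 = 381.721.
Phase 2 runs for 13 − 3.1 = 9.9 years at r = 0.062.
N(13) = 381.721·e^(0.062×9.9) = 381.721·e^0.6138 = 705.206.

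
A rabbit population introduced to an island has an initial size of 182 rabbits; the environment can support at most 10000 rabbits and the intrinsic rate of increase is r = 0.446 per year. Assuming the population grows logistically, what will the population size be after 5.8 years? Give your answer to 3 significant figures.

A = (K − N₀)/N₀ = (10000 − 182)/182 = 53.945.
N(t) = K/(1 + A·e^(−rt)) = 10000/(1 + 53.945×e^(−0.446×5.8)).
e^(−2.587) = 0.07526; denominator = 1 + 53.945×0.07526 = 5.0599.
N = 10000/5.0599 = 1976.31.

1980 rabbits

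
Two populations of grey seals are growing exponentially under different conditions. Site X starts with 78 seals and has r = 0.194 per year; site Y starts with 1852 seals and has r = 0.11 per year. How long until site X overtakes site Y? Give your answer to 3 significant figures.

Set 78·e^(0.194t) = 1852·e^(0.11t).
e^((0.194 − 0.11)t) = 1852/78 → e^(0.084·t) = 23.744.
0.084·t = ln(23.744) = 3.1673, so t = 3.1673/0.084 = 37.706.

37.7 years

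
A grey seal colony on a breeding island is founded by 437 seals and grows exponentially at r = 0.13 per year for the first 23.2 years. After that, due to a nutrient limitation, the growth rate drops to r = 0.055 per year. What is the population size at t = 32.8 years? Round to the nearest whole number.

Phase 1: N(23.2) = 437·e^(0.13×23.2) = 437·e^3.016 = 8918.95.
Phase 2 runs for 32.8 − 23.2 = 9.6 years at r = 0.055.
N(32.8) = 8918.95·e^(0.055×9.6) = 8918.95·e^0.528 = 15122.4.

15122 seals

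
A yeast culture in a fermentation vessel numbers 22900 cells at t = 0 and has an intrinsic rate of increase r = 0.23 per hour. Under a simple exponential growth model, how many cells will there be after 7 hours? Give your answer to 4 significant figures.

N(t) = N₀·e^(rt) = 22900 × e^(0.23×7) = 22900 × e^1.61.
e^1.61 ≈ 5.0028, so N ≈ 22900 × 5.0028 = 114564.

114600 cells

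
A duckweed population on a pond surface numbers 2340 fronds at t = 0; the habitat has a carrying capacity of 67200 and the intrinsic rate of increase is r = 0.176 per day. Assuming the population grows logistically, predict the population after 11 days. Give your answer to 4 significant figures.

A = (K − N₀)/N₀ = (67200 − 2340)/2340 = 27.718.
N(t) = K/(1 + A·e^(−rt)) = 67200/(1 + 27.718×e^(−0.176×11)).
e^(−1.936) = 0.14428; denominator = 1 + 27.718×0.14428 = 4.9991.
N = 67200/4.9991 = 13442.3.

13440 fronds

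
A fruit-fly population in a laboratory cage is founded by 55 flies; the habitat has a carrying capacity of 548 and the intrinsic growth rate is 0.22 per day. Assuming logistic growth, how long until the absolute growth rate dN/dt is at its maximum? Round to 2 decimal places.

Logistic growth is fastest at N = K/2 = 274.
A = (K − N₀)/N₀ = 8.9636. Set K/(1 + A·e^(−rt)) = K/2 → A·e^(−rt) = 1.
e^(−0.22t) = 1/8.9636 = 0.111562, so t = ln(8.9636)/0.22 = 2.1932/0.22 = 9.969.

9.97 days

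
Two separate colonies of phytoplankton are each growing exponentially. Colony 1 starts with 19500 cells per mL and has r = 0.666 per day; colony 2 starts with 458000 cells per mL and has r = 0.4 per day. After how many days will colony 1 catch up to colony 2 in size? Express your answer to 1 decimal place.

11.9 days

Set 19500·e^(0.666t) = 458000·e^(0.4t).
e^((0.666 − 0.4)t) = 458000/19500 → e^(0.266·t) = 23.487.
0.266·t = ln(23.487) = 3.1565, so t = 3.1565/0.266 = 11.866.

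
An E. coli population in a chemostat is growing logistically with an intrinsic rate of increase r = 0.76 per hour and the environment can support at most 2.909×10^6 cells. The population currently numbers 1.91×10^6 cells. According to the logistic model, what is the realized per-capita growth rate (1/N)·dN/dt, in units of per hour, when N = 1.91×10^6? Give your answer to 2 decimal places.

(1/N)·dN/dt = r(1 − N/K) = 0.76 × (1 − 1.91×10^6/2.909×10^6).
= 0.76 × 0.34342 = 0.261.

0.26 per hour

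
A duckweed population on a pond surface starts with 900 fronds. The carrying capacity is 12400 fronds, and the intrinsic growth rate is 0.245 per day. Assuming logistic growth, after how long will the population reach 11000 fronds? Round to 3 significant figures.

A = (K − N₀)/N₀ = (12400 − 900)/900 = 12.778.
Solve 12400/(1 + 12.778·e^(−0.245t)) = 11000: 1 + 12.778·e^(−0.245t) = 1.1273, so e^(−0.245t) = 0.00996047.
−0.245·t = ln(0.00996047) = -4.6091, so t = 4.6091/0.245 = 18.813.

18.8 days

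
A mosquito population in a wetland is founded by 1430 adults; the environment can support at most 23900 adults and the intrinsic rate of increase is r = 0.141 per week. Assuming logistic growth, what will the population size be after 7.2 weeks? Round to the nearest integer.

A = (K − N₀)/N₀ = (23900 − 1430)/1430 = 15.713.
N(t) = K/(1 + A·e^(−rt)) = 23900/(1 + 15.713×e^(−0.141×7.2)).
e^(−1.015) = 0.36233; denominator = 1 + 15.713×0.36233 = 6.6934.
N = 23900/6.6934 = 3570.68.

3571 adults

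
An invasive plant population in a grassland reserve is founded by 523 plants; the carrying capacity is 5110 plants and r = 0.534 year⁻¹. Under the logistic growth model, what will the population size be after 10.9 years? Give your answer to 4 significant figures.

4980 plants

A = (K − N₀)/N₀ = (5110 − 523)/523 = 8.7706.
N(t) = K/(1 + A·e^(−rt)) = 5110/(1 + 8.7706×e^(−0.534×10.9)).
e^(−5.821) = 0.0029658; denominator = 1 + 8.7706×0.0029658 = 1.026.
N = 5110/1.026 = 4980.45.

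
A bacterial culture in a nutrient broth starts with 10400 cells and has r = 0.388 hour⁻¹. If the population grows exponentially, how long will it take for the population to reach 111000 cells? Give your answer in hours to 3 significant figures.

6.10 hours

Set N₀·e^(rt) = 111000: e^(0.388·t) = 111000/10400 = 10.673.
0.388·t = ln(10.673) = 2.3677, so t = 2.3677/0.388 = 6.1024.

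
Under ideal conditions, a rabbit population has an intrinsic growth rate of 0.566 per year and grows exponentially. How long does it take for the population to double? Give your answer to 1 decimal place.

1.2 years

Doubling time t_d = ln(2)/r = 0.6931/0.566 = 1.2246.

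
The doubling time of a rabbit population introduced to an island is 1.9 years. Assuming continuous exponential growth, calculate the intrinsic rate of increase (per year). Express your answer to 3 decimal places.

0.365 per year

r = ln(2)/t_d = 0.6931/1.9 = 0.36481.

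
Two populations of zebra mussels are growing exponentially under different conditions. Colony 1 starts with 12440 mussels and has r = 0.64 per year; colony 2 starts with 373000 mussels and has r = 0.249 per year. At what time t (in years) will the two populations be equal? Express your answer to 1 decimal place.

Set 12440·e^(0.64t) = 373000·e^(0.249t).
e^((0.64 − 0.249)t) = 373000/12440 → e^(0.391·t) = 29.984.
0.391·t = ln(29.984) = 3.4007, so t = 3.4007/0.391 = 8.6973.

8.7 years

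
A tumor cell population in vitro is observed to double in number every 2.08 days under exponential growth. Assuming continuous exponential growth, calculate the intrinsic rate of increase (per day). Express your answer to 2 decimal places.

r = ln(2)/t_d = 0.6931/2.08 = 0.33324.

0.33 per day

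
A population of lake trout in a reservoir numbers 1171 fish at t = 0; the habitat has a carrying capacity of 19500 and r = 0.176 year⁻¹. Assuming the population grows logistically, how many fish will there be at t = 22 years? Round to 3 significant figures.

14700 fish

A = (K − N₀)/N₀ = (19500 − 1171)/1171 = 15.652.
N(t) = K/(1 + A·e^(−rt)) = 19500/(1 + 15.652×e^(−0.176×22)).
e^(−3.872) = 0.020817; denominator = 1 + 15.652×0.020817 = 1.3258.
N = 19500/1.3258 = 14707.7.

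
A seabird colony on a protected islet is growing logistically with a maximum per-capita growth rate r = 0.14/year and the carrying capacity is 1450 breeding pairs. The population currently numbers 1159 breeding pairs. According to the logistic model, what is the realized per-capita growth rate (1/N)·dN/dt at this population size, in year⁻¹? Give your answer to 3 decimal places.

(1/N)·dN/dt = r(1 − N/K) = 0.14 × (1 − 1159/1450).
= 0.14 × 0.20069 = 0.028097.

0.028 per year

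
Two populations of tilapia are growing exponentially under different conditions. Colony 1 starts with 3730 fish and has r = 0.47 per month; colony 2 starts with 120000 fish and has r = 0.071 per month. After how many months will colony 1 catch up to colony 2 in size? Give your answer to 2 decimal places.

8.70 months

Set 3730·e^(0.47t) = 120000·e^(0.071t).
e^((0.47 − 0.071)t) = 120000/3730 → e^(0.399·t) = 32.172.
0.399·t = ln(32.172) = 3.4711, so t = 3.4711/0.399 = 8.6995.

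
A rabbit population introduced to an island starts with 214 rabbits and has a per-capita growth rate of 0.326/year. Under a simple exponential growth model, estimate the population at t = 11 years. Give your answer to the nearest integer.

N(t) = N₀·e^(rt) = 214 × e^(0.326×11) = 214 × e^3.586.
e^3.586 ≈ 36.089, so N ≈ 214 × 36.089 = 7723.14.

7723 rabbits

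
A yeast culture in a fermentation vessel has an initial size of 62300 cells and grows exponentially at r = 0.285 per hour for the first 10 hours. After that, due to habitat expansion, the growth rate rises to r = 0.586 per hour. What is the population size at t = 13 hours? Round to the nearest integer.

Phase 1: N(10) = 62300·e^(0.285×10) = 62300·e^2.85 = 1.077029×10^6.
Phase 2 runs for 13 − 10 = 3 hours at r = 0.586.
N(13) = 1.077029×10^6·e^(0.586×3) = 1.077029×10^6·e^1.758 = 6.247655×10^6.

6247655 cells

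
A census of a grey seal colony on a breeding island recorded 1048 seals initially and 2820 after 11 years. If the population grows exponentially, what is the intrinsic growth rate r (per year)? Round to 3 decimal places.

0.090 per year

From N(t) = N₀·e^(rt): e^(r·11) = 2820/1048 = 2.6908.
r·11 = ln(2.6908) = 0.98985, so r = 0.98985/11 = 0.089987.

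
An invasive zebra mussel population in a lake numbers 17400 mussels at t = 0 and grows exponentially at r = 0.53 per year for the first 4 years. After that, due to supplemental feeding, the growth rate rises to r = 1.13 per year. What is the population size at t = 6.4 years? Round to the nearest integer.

2183032 mussels

Phase 1: N(4) = 17400·e^(0.53×4) = 17400·e^2.12 = 144962.
Phase 2 runs for 6.4 − 4 = 2.4 years at r = 1.13.
N(6.4) = 144962·e^(1.13×2.4) = 144962·e^2.712 = 2.183032×10^6.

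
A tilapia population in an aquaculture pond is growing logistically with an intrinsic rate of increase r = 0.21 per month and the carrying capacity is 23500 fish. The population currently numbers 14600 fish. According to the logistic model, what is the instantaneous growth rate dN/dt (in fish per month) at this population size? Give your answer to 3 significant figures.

dN/dt = rN(1 − N/K) = 0.21 × 14600 × (1 − 14600/23500).
1 − 14600/23500 = 0.37872; dN/dt = 0.21 × 14600 × 0.37872 = 1161.2.

1160 fish per month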